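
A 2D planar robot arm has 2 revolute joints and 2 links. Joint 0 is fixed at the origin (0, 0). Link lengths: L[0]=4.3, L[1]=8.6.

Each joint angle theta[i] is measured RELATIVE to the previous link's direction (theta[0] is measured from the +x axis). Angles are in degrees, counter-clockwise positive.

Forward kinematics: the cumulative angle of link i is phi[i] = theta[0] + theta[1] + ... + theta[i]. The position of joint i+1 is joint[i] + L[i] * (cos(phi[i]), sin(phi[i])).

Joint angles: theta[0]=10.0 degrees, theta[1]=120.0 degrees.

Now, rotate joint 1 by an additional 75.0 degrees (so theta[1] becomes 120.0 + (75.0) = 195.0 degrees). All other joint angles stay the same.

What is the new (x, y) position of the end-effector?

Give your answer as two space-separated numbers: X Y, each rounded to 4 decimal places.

joint[0] = (0.0000, 0.0000)  (base)
link 0: phi[0] = 10 = 10 deg
  cos(10 deg) = 0.9848, sin(10 deg) = 0.1736
  joint[1] = (0.0000, 0.0000) + 4.3 * (0.9848, 0.1736) = (0.0000 + 4.2347, 0.0000 + 0.7467) = (4.2347, 0.7467)
link 1: phi[1] = 10 + 195 = 205 deg
  cos(205 deg) = -0.9063, sin(205 deg) = -0.4226
  joint[2] = (4.2347, 0.7467) + 8.6 * (-0.9063, -0.4226) = (4.2347 + -7.7942, 0.7467 + -3.6345) = (-3.5596, -2.8878)
End effector: (-3.5596, -2.8878)

Answer: -3.5596 -2.8878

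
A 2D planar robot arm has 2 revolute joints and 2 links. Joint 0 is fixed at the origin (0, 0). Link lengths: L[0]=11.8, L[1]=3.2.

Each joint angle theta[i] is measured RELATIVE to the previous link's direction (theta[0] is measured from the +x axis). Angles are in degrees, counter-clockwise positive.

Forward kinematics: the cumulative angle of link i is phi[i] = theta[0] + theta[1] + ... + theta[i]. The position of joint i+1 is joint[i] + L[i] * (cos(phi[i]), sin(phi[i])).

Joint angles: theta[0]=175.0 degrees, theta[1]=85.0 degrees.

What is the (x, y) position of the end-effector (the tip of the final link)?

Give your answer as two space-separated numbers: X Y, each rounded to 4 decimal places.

joint[0] = (0.0000, 0.0000)  (base)
link 0: phi[0] = 175 = 175 deg
  cos(175 deg) = -0.9962, sin(175 deg) = 0.0872
  joint[1] = (0.0000, 0.0000) + 11.8 * (-0.9962, 0.0872) = (0.0000 + -11.7551, 0.0000 + 1.0284) = (-11.7551, 1.0284)
link 1: phi[1] = 175 + 85 = 260 deg
  cos(260 deg) = -0.1736, sin(260 deg) = -0.9848
  joint[2] = (-11.7551, 1.0284) + 3.2 * (-0.1736, -0.9848) = (-11.7551 + -0.5557, 1.0284 + -3.1514) = (-12.3108, -2.1229)
End effector: (-12.3108, -2.1229)

Answer: -12.3108 -2.1229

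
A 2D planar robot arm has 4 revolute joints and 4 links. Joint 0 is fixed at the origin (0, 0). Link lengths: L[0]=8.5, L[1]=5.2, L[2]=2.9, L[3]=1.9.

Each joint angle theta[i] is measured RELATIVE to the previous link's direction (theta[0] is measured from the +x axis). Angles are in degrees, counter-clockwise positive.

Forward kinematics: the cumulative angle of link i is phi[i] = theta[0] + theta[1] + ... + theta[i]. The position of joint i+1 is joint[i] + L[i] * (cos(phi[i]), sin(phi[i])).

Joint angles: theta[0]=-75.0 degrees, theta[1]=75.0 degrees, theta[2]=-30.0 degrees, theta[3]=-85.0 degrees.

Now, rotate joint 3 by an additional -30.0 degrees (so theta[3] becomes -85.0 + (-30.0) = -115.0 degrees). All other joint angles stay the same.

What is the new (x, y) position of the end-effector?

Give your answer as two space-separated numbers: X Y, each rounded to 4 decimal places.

joint[0] = (0.0000, 0.0000)  (base)
link 0: phi[0] = -75 = -75 deg
  cos(-75 deg) = 0.2588, sin(-75 deg) = -0.9659
  joint[1] = (0.0000, 0.0000) + 8.5 * (0.2588, -0.9659) = (0.0000 + 2.2000, 0.0000 + -8.2104) = (2.2000, -8.2104)
link 1: phi[1] = -75 + 75 = 0 deg
  cos(0 deg) = 1.0000, sin(0 deg) = 0.0000
  joint[2] = (2.2000, -8.2104) + 5.2 * (1.0000, 0.0000) = (2.2000 + 5.2000, -8.2104 + 0.0000) = (7.4000, -8.2104)
link 2: phi[2] = -75 + 75 + -30 = -30 deg
  cos(-30 deg) = 0.8660, sin(-30 deg) = -0.5000
  joint[3] = (7.4000, -8.2104) + 2.9 * (0.8660, -0.5000) = (7.4000 + 2.5115, -8.2104 + -1.4500) = (9.9114, -9.6604)
link 3: phi[3] = -75 + 75 + -30 + -115 = -145 deg
  cos(-145 deg) = -0.8192, sin(-145 deg) = -0.5736
  joint[4] = (9.9114, -9.6604) + 1.9 * (-0.8192, -0.5736) = (9.9114 + -1.5564, -9.6604 + -1.0898) = (8.3550, -10.7502)
End effector: (8.3550, -10.7502)

Answer: 8.3550 -10.7502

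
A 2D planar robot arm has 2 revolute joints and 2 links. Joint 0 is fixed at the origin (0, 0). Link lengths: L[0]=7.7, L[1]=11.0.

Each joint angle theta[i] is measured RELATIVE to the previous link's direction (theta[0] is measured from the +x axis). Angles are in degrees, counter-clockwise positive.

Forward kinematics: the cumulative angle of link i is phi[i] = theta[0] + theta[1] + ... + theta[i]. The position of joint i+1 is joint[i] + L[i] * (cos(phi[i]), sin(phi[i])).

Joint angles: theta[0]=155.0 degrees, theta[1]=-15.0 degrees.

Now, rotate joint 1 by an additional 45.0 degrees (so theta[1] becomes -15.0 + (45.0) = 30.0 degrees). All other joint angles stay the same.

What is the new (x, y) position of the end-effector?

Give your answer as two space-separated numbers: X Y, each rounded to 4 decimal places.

Answer: -17.9367 2.2954

Derivation:
joint[0] = (0.0000, 0.0000)  (base)
link 0: phi[0] = 155 = 155 deg
  cos(155 deg) = -0.9063, sin(155 deg) = 0.4226
  joint[1] = (0.0000, 0.0000) + 7.7 * (-0.9063, 0.4226) = (0.0000 + -6.9786, 0.0000 + 3.2542) = (-6.9786, 3.2542)
link 1: phi[1] = 155 + 30 = 185 deg
  cos(185 deg) = -0.9962, sin(185 deg) = -0.0872
  joint[2] = (-6.9786, 3.2542) + 11 * (-0.9962, -0.0872) = (-6.9786 + -10.9581, 3.2542 + -0.9587) = (-17.9367, 2.2954)
End effector: (-17.9367, 2.2954)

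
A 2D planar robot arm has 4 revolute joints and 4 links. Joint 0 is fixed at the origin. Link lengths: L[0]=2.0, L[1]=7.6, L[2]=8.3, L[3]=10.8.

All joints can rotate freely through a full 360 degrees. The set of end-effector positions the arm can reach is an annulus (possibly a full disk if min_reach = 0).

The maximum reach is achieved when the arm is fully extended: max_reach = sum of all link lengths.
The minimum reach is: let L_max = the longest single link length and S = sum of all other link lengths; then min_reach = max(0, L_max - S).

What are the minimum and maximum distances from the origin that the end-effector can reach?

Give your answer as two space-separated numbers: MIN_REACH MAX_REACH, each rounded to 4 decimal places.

Link lengths: [2.0, 7.6, 8.3, 10.8]
max_reach = 2 + 7.6 + 8.3 + 10.8 = 28.7
L_max = max([2.0, 7.6, 8.3, 10.8]) = 10.8
S (sum of others) = 28.7 - 10.8 = 17.9
min_reach = max(0, 10.8 - 17.9) = max(0, -7.1) = 0

Answer: 0.0000 28.7000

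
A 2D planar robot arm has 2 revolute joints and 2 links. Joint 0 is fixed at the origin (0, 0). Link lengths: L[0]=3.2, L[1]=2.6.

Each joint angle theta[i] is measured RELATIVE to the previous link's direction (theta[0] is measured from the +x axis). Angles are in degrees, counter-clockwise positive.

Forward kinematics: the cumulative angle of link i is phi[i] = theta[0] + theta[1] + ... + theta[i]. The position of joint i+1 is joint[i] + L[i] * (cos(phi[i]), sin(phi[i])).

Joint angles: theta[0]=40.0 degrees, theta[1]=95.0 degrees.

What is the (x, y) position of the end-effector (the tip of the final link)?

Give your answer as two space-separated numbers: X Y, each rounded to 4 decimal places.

joint[0] = (0.0000, 0.0000)  (base)
link 0: phi[0] = 40 = 40 deg
  cos(40 deg) = 0.7660, sin(40 deg) = 0.6428
  joint[1] = (0.0000, 0.0000) + 3.2 * (0.7660, 0.6428) = (0.0000 + 2.4513, 0.0000 + 2.0569) = (2.4513, 2.0569)
link 1: phi[1] = 40 + 95 = 135 deg
  cos(135 deg) = -0.7071, sin(135 deg) = 0.7071
  joint[2] = (2.4513, 2.0569) + 2.6 * (-0.7071, 0.7071) = (2.4513 + -1.8385, 2.0569 + 1.8385) = (0.6129, 3.8954)
End effector: (0.6129, 3.8954)

Answer: 0.6129 3.8954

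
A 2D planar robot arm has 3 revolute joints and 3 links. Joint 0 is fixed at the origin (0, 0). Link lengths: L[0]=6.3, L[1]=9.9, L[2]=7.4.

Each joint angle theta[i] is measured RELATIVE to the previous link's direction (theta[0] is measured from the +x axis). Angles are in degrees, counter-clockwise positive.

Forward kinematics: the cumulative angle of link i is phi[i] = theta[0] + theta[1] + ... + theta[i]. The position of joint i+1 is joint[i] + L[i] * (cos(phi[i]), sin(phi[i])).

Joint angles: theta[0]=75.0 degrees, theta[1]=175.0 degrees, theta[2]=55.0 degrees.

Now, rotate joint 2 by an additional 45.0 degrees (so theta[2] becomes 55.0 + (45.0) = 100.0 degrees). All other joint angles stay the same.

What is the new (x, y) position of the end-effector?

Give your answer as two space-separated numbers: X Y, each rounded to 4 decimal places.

Answer: 5.5321 -4.5026

Derivation:
joint[0] = (0.0000, 0.0000)  (base)
link 0: phi[0] = 75 = 75 deg
  cos(75 deg) = 0.2588, sin(75 deg) = 0.9659
  joint[1] = (0.0000, 0.0000) + 6.3 * (0.2588, 0.9659) = (0.0000 + 1.6306, 0.0000 + 6.0853) = (1.6306, 6.0853)
link 1: phi[1] = 75 + 175 = 250 deg
  cos(250 deg) = -0.3420, sin(250 deg) = -0.9397
  joint[2] = (1.6306, 6.0853) + 9.9 * (-0.3420, -0.9397) = (1.6306 + -3.3860, 6.0853 + -9.3030) = (-1.7554, -3.2176)
link 2: phi[2] = 75 + 175 + 100 = 350 deg
  cos(350 deg) = 0.9848, sin(350 deg) = -0.1736
  joint[3] = (-1.7554, -3.2176) + 7.4 * (0.9848, -0.1736) = (-1.7554 + 7.2876, -3.2176 + -1.2850) = (5.5321, -4.5026)
End effector: (5.5321, -4.5026)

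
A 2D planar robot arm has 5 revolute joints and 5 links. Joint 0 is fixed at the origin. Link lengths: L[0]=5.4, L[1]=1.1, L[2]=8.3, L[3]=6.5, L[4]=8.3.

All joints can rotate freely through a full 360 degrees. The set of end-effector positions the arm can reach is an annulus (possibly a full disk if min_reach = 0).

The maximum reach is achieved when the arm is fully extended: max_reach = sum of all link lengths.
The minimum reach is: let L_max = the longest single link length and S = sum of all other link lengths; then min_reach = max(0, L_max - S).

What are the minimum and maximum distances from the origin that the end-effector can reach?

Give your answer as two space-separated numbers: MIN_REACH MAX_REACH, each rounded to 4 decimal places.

Answer: 0.0000 29.6000

Derivation:
Link lengths: [5.4, 1.1, 8.3, 6.5, 8.3]
max_reach = 5.4 + 1.1 + 8.3 + 6.5 + 8.3 = 29.6
L_max = max([5.4, 1.1, 8.3, 6.5, 8.3]) = 8.3
S (sum of others) = 29.6 - 8.3 = 21.3
min_reach = max(0, 8.3 - 21.3) = max(0, -13) = 0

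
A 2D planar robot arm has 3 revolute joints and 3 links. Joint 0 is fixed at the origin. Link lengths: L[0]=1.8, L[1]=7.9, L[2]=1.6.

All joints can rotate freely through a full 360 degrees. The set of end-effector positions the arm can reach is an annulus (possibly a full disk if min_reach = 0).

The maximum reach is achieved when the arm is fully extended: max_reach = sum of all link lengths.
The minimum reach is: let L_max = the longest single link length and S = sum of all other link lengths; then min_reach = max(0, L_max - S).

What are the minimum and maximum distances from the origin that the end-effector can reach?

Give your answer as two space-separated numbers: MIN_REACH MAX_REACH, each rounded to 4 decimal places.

Link lengths: [1.8, 7.9, 1.6]
max_reach = 1.8 + 7.9 + 1.6 = 11.3
L_max = max([1.8, 7.9, 1.6]) = 7.9
S (sum of others) = 11.3 - 7.9 = 3.4
min_reach = max(0, 7.9 - 3.4) = max(0, 4.5) = 4.5

Answer: 4.5000 11.3000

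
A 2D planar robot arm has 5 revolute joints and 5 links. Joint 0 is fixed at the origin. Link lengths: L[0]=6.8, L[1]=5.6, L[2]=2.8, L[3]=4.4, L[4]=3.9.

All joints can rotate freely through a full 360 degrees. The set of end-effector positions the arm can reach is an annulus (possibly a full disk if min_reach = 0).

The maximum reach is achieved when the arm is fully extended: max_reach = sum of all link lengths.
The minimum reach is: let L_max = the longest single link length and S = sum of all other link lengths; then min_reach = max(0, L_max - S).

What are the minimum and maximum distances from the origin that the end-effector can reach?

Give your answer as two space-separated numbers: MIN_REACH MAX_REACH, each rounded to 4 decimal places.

Link lengths: [6.8, 5.6, 2.8, 4.4, 3.9]
max_reach = 6.8 + 5.6 + 2.8 + 4.4 + 3.9 = 23.5
L_max = max([6.8, 5.6, 2.8, 4.4, 3.9]) = 6.8
S (sum of others) = 23.5 - 6.8 = 16.7
min_reach = max(0, 6.8 - 16.7) = max(0, -9.9) = 0

Answer: 0.0000 23.5000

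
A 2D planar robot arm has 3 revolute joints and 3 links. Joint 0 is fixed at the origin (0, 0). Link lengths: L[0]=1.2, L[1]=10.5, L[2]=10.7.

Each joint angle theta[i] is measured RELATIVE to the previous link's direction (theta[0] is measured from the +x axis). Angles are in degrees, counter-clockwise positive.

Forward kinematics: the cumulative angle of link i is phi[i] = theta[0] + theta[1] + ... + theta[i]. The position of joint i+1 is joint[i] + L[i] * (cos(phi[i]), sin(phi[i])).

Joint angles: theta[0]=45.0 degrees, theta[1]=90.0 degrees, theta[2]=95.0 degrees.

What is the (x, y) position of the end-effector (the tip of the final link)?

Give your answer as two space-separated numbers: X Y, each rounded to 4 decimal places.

Answer: -13.4539 0.0765

Derivation:
joint[0] = (0.0000, 0.0000)  (base)
link 0: phi[0] = 45 = 45 deg
  cos(45 deg) = 0.7071, sin(45 deg) = 0.7071
  joint[1] = (0.0000, 0.0000) + 1.2 * (0.7071, 0.7071) = (0.0000 + 0.8485, 0.0000 + 0.8485) = (0.8485, 0.8485)
link 1: phi[1] = 45 + 90 = 135 deg
  cos(135 deg) = -0.7071, sin(135 deg) = 0.7071
  joint[2] = (0.8485, 0.8485) + 10.5 * (-0.7071, 0.7071) = (0.8485 + -7.4246, 0.8485 + 7.4246) = (-6.5761, 8.2731)
link 2: phi[2] = 45 + 90 + 95 = 230 deg
  cos(230 deg) = -0.6428, sin(230 deg) = -0.7660
  joint[3] = (-6.5761, 8.2731) + 10.7 * (-0.6428, -0.7660) = (-6.5761 + -6.8778, 8.2731 + -8.1967) = (-13.4539, 0.0765)
End effector: (-13.4539, 0.0765)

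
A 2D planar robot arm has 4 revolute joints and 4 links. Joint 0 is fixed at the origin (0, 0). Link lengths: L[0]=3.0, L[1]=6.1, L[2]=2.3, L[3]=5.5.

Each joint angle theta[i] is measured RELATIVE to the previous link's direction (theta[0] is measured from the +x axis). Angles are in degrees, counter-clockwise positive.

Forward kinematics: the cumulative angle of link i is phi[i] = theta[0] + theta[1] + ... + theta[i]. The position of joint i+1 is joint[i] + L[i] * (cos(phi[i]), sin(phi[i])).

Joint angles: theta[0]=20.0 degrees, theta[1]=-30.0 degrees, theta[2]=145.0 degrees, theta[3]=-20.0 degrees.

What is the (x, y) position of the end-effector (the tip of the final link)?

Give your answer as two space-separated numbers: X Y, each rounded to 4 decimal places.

joint[0] = (0.0000, 0.0000)  (base)
link 0: phi[0] = 20 = 20 deg
  cos(20 deg) = 0.9397, sin(20 deg) = 0.3420
  joint[1] = (0.0000, 0.0000) + 3 * (0.9397, 0.3420) = (0.0000 + 2.8191, 0.0000 + 1.0261) = (2.8191, 1.0261)
link 1: phi[1] = 20 + -30 = -10 deg
  cos(-10 deg) = 0.9848, sin(-10 deg) = -0.1736
  joint[2] = (2.8191, 1.0261) + 6.1 * (0.9848, -0.1736) = (2.8191 + 6.0073, 1.0261 + -1.0593) = (8.8264, -0.0332)
link 2: phi[2] = 20 + -30 + 145 = 135 deg
  cos(135 deg) = -0.7071, sin(135 deg) = 0.7071
  joint[3] = (8.8264, -0.0332) + 2.3 * (-0.7071, 0.7071) = (8.8264 + -1.6263, -0.0332 + 1.6263) = (7.2001, 1.5932)
link 3: phi[3] = 20 + -30 + 145 + -20 = 115 deg
  cos(115 deg) = -0.4226, sin(115 deg) = 0.9063
  joint[4] = (7.2001, 1.5932) + 5.5 * (-0.4226, 0.9063) = (7.2001 + -2.3244, 1.5932 + 4.9847) = (4.8757, 6.5778)
End effector: (4.8757, 6.5778)

Answer: 4.8757 6.5778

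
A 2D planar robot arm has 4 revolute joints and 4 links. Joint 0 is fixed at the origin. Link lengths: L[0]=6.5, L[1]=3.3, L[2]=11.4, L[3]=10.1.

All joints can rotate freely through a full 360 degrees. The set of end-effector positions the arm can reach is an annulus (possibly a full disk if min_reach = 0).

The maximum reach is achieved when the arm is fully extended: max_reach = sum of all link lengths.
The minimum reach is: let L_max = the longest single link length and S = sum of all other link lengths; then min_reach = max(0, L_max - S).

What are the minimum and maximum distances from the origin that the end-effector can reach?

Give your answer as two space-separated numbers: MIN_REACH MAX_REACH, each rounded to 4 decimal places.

Link lengths: [6.5, 3.3, 11.4, 10.1]
max_reach = 6.5 + 3.3 + 11.4 + 10.1 = 31.3
L_max = max([6.5, 3.3, 11.4, 10.1]) = 11.4
S (sum of others) = 31.3 - 11.4 = 19.9
min_reach = max(0, 11.4 - 19.9) = max(0, -8.5) = 0

Answer: 0.0000 31.3000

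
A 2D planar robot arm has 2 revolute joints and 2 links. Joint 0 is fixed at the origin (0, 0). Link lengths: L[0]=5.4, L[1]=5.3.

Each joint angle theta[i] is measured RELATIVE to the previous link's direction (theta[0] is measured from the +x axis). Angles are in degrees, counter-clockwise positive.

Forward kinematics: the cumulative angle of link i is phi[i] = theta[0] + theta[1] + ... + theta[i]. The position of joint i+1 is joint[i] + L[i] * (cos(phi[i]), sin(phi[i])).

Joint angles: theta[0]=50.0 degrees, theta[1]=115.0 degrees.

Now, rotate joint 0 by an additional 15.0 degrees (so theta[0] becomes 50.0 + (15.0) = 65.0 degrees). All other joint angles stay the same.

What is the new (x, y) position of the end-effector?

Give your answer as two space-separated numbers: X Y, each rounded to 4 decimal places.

joint[0] = (0.0000, 0.0000)  (base)
link 0: phi[0] = 65 = 65 deg
  cos(65 deg) = 0.4226, sin(65 deg) = 0.9063
  joint[1] = (0.0000, 0.0000) + 5.4 * (0.4226, 0.9063) = (0.0000 + 2.2821, 0.0000 + 4.8941) = (2.2821, 4.8941)
link 1: phi[1] = 65 + 115 = 180 deg
  cos(180 deg) = -1.0000, sin(180 deg) = 0.0000
  joint[2] = (2.2821, 4.8941) + 5.3 * (-1.0000, 0.0000) = (2.2821 + -5.3000, 4.8941 + 0.0000) = (-3.0179, 4.8941)
End effector: (-3.0179, 4.8941)

Answer: -3.0179 4.8941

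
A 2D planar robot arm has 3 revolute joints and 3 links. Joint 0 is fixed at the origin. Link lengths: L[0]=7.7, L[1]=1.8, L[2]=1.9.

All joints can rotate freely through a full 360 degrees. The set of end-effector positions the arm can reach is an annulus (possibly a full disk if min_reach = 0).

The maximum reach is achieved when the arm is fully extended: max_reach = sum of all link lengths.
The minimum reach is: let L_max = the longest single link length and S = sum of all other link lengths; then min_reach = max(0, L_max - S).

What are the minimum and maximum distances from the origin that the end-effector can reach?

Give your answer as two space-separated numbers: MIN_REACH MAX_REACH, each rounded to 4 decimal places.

Answer: 4.0000 11.4000

Derivation:
Link lengths: [7.7, 1.8, 1.9]
max_reach = 7.7 + 1.8 + 1.9 = 11.4
L_max = max([7.7, 1.8, 1.9]) = 7.7
S (sum of others) = 11.4 - 7.7 = 3.7
min_reach = max(0, 7.7 - 3.7) = max(0, 4) = 4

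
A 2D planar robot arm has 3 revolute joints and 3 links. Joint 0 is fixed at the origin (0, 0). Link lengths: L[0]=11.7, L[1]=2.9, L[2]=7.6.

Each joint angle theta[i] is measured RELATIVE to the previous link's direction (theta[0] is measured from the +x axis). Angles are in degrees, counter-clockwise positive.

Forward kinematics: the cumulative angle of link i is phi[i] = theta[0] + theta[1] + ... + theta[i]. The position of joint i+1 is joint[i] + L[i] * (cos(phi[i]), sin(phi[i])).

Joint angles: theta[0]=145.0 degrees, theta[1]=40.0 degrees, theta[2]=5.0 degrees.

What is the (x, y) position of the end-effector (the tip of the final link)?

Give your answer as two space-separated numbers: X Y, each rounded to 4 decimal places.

Answer: -19.9576 5.1384

Derivation:
joint[0] = (0.0000, 0.0000)  (base)
link 0: phi[0] = 145 = 145 deg
  cos(145 deg) = -0.8192, sin(145 deg) = 0.5736
  joint[1] = (0.0000, 0.0000) + 11.7 * (-0.8192, 0.5736) = (0.0000 + -9.5841, 0.0000 + 6.7108) = (-9.5841, 6.7108)
link 1: phi[1] = 145 + 40 = 185 deg
  cos(185 deg) = -0.9962, sin(185 deg) = -0.0872
  joint[2] = (-9.5841, 6.7108) + 2.9 * (-0.9962, -0.0872) = (-9.5841 + -2.8890, 6.7108 + -0.2528) = (-12.4730, 6.4581)
link 2: phi[2] = 145 + 40 + 5 = 190 deg
  cos(190 deg) = -0.9848, sin(190 deg) = -0.1736
  joint[3] = (-12.4730, 6.4581) + 7.6 * (-0.9848, -0.1736) = (-12.4730 + -7.4845, 6.4581 + -1.3197) = (-19.9576, 5.1384)
End effector: (-19.9576, 5.1384)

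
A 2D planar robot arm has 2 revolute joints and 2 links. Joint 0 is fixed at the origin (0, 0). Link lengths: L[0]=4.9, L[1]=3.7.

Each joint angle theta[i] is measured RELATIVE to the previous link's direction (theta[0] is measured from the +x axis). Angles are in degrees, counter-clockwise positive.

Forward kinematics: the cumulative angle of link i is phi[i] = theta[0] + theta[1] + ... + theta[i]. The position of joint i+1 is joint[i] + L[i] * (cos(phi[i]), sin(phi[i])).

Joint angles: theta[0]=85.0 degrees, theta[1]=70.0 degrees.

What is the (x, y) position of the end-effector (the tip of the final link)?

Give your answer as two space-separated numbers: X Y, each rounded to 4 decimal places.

joint[0] = (0.0000, 0.0000)  (base)
link 0: phi[0] = 85 = 85 deg
  cos(85 deg) = 0.0872, sin(85 deg) = 0.9962
  joint[1] = (0.0000, 0.0000) + 4.9 * (0.0872, 0.9962) = (0.0000 + 0.4271, 0.0000 + 4.8814) = (0.4271, 4.8814)
link 1: phi[1] = 85 + 70 = 155 deg
  cos(155 deg) = -0.9063, sin(155 deg) = 0.4226
  joint[2] = (0.4271, 4.8814) + 3.7 * (-0.9063, 0.4226) = (0.4271 + -3.3533, 4.8814 + 1.5637) = (-2.9263, 6.4450)
End effector: (-2.9263, 6.4450)

Answer: -2.9263 6.4450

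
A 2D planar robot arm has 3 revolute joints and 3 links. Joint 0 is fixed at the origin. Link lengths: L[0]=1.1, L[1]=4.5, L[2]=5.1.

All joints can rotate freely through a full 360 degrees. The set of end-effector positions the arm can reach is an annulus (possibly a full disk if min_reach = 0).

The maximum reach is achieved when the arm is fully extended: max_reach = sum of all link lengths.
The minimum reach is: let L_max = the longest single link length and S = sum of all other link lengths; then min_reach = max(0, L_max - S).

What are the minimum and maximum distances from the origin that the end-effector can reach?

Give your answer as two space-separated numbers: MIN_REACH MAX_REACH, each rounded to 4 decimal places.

Link lengths: [1.1, 4.5, 5.1]
max_reach = 1.1 + 4.5 + 5.1 = 10.7
L_max = max([1.1, 4.5, 5.1]) = 5.1
S (sum of others) = 10.7 - 5.1 = 5.6
min_reach = max(0, 5.1 - 5.6) = max(0, -0.5) = 0

Answer: 0.0000 10.7000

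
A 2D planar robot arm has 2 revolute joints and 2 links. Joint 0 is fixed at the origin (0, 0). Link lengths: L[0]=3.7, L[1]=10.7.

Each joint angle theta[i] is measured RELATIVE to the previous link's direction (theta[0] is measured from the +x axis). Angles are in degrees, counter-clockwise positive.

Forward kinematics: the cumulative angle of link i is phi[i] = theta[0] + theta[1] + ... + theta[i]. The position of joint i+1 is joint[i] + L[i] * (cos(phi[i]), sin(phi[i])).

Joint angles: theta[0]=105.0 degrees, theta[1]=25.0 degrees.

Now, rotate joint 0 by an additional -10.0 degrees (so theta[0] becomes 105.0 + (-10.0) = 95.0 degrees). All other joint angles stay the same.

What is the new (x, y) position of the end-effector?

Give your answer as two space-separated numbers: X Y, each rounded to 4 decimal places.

Answer: -5.6725 12.9524

Derivation:
joint[0] = (0.0000, 0.0000)  (base)
link 0: phi[0] = 95 = 95 deg
  cos(95 deg) = -0.0872, sin(95 deg) = 0.9962
  joint[1] = (0.0000, 0.0000) + 3.7 * (-0.0872, 0.9962) = (0.0000 + -0.3225, 0.0000 + 3.6859) = (-0.3225, 3.6859)
link 1: phi[1] = 95 + 25 = 120 deg
  cos(120 deg) = -0.5000, sin(120 deg) = 0.8660
  joint[2] = (-0.3225, 3.6859) + 10.7 * (-0.5000, 0.8660) = (-0.3225 + -5.3500, 3.6859 + 9.2665) = (-5.6725, 12.9524)
End effector: (-5.6725, 12.9524)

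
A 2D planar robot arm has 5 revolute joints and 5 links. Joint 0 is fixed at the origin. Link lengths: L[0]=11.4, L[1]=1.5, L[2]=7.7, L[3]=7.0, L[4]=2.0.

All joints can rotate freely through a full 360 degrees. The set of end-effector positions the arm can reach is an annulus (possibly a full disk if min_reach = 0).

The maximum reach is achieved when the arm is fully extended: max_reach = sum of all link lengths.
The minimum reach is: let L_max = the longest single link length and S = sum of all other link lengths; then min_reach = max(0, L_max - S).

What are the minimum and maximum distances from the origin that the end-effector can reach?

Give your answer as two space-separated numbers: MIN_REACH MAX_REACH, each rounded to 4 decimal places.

Answer: 0.0000 29.6000

Derivation:
Link lengths: [11.4, 1.5, 7.7, 7.0, 2.0]
max_reach = 11.4 + 1.5 + 7.7 + 7 + 2 = 29.6
L_max = max([11.4, 1.5, 7.7, 7.0, 2.0]) = 11.4
S (sum of others) = 29.6 - 11.4 = 18.2
min_reach = max(0, 11.4 - 18.2) = max(0, -6.8) = 0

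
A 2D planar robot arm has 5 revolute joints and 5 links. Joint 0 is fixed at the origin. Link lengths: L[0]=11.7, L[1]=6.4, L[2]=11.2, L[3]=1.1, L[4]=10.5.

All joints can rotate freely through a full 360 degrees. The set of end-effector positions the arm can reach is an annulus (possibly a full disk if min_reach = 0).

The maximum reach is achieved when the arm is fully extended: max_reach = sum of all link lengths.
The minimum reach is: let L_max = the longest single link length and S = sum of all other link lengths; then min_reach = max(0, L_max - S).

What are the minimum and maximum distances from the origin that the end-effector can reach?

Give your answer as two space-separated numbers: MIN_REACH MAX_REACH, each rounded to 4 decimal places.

Link lengths: [11.7, 6.4, 11.2, 1.1, 10.5]
max_reach = 11.7 + 6.4 + 11.2 + 1.1 + 10.5 = 40.9
L_max = max([11.7, 6.4, 11.2, 1.1, 10.5]) = 11.7
S (sum of others) = 40.9 - 11.7 = 29.2
min_reach = max(0, 11.7 - 29.2) = max(0, -17.5) = 0

Answer: 0.0000 40.9000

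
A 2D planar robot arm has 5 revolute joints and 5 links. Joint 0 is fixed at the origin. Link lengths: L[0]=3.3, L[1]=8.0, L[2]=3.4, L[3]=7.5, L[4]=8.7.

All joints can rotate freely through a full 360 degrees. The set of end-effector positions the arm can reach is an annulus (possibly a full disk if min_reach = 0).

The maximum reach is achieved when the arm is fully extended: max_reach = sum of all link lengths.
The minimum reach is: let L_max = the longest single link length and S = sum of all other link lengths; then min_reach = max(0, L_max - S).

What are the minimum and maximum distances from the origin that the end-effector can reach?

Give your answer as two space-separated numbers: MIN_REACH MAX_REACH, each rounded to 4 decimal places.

Answer: 0.0000 30.9000

Derivation:
Link lengths: [3.3, 8.0, 3.4, 7.5, 8.7]
max_reach = 3.3 + 8 + 3.4 + 7.5 + 8.7 = 30.9
L_max = max([3.3, 8.0, 3.4, 7.5, 8.7]) = 8.7
S (sum of others) = 30.9 - 8.7 = 22.2
min_reach = max(0, 8.7 - 22.2) = max(0, -13.5) = 0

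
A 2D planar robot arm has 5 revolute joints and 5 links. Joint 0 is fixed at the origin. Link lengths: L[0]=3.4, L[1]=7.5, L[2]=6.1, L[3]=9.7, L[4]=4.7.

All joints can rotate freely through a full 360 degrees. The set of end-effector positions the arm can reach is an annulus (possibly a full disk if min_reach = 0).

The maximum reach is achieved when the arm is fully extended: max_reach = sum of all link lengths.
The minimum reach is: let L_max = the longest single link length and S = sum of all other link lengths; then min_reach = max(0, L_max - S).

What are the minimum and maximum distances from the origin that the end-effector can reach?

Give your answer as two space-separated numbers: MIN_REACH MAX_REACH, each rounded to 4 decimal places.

Answer: 0.0000 31.4000

Derivation:
Link lengths: [3.4, 7.5, 6.1, 9.7, 4.7]
max_reach = 3.4 + 7.5 + 6.1 + 9.7 + 4.7 = 31.4
L_max = max([3.4, 7.5, 6.1, 9.7, 4.7]) = 9.7
S (sum of others) = 31.4 - 9.7 = 21.7
min_reach = max(0, 9.7 - 21.7) = max(0, -12) = 0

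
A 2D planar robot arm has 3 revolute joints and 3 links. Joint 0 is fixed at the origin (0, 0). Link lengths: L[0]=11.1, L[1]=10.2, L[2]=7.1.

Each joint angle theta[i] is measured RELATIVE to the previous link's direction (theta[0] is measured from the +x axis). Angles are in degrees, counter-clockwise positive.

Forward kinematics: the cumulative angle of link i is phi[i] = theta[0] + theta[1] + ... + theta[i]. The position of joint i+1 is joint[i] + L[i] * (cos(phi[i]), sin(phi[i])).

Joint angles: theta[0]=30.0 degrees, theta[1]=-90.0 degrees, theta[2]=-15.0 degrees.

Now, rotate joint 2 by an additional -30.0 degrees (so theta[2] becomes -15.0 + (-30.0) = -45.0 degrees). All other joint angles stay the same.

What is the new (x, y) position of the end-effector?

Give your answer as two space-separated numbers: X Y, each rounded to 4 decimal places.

Answer: 12.8753 -10.1415

Derivation:
joint[0] = (0.0000, 0.0000)  (base)
link 0: phi[0] = 30 = 30 deg
  cos(30 deg) = 0.8660, sin(30 deg) = 0.5000
  joint[1] = (0.0000, 0.0000) + 11.1 * (0.8660, 0.5000) = (0.0000 + 9.6129, 0.0000 + 5.5500) = (9.6129, 5.5500)
link 1: phi[1] = 30 + -90 = -60 deg
  cos(-60 deg) = 0.5000, sin(-60 deg) = -0.8660
  joint[2] = (9.6129, 5.5500) + 10.2 * (0.5000, -0.8660) = (9.6129 + 5.1000, 5.5500 + -8.8335) = (14.7129, -3.2835)
link 2: phi[2] = 30 + -90 + -45 = -105 deg
  cos(-105 deg) = -0.2588, sin(-105 deg) = -0.9659
  joint[3] = (14.7129, -3.2835) + 7.1 * (-0.2588, -0.9659) = (14.7129 + -1.8376, -3.2835 + -6.8581) = (12.8753, -10.1415)
End effector: (12.8753, -10.1415)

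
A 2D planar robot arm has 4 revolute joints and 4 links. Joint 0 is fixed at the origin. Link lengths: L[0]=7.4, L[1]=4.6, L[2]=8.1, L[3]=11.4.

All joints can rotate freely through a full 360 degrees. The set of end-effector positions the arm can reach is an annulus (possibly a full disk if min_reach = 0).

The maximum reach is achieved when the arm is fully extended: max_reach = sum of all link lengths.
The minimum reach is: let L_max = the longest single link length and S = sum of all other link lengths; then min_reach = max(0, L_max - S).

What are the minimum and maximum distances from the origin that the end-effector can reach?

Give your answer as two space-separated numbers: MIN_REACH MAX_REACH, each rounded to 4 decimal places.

Answer: 0.0000 31.5000

Derivation:
Link lengths: [7.4, 4.6, 8.1, 11.4]
max_reach = 7.4 + 4.6 + 8.1 + 11.4 = 31.5
L_max = max([7.4, 4.6, 8.1, 11.4]) = 11.4
S (sum of others) = 31.5 - 11.4 = 20.1
min_reach = max(0, 11.4 - 20.1) = max(0, -8.7) = 0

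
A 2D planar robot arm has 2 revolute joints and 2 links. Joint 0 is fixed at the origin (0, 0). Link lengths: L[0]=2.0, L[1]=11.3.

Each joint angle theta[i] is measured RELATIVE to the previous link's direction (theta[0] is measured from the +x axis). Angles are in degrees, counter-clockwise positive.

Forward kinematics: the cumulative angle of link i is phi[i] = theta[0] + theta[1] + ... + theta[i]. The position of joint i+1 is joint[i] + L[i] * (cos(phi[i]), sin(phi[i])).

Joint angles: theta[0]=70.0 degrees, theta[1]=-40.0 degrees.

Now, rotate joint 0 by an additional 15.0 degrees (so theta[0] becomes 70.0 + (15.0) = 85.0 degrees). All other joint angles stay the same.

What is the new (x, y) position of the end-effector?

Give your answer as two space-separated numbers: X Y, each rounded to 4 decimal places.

Answer: 8.1646 9.9827

Derivation:
joint[0] = (0.0000, 0.0000)  (base)
link 0: phi[0] = 85 = 85 deg
  cos(85 deg) = 0.0872, sin(85 deg) = 0.9962
  joint[1] = (0.0000, 0.0000) + 2 * (0.0872, 0.9962) = (0.0000 + 0.1743, 0.0000 + 1.9924) = (0.1743, 1.9924)
link 1: phi[1] = 85 + -40 = 45 deg
  cos(45 deg) = 0.7071, sin(45 deg) = 0.7071
  joint[2] = (0.1743, 1.9924) + 11.3 * (0.7071, 0.7071) = (0.1743 + 7.9903, 1.9924 + 7.9903) = (8.1646, 9.9827)
End effector: (8.1646, 9.9827)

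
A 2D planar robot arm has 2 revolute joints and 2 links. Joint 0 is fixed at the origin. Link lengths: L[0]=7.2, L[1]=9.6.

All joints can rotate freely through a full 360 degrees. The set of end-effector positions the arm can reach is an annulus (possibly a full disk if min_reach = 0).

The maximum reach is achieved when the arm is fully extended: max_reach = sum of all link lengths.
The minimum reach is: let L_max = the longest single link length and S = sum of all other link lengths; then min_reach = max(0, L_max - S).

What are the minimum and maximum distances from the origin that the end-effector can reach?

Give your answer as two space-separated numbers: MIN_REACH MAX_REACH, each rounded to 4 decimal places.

Link lengths: [7.2, 9.6]
max_reach = 7.2 + 9.6 = 16.8
L_max = max([7.2, 9.6]) = 9.6
S (sum of others) = 16.8 - 9.6 = 7.2
min_reach = max(0, 9.6 - 7.2) = max(0, 2.4) = 2.4

Answer: 2.4000 16.8000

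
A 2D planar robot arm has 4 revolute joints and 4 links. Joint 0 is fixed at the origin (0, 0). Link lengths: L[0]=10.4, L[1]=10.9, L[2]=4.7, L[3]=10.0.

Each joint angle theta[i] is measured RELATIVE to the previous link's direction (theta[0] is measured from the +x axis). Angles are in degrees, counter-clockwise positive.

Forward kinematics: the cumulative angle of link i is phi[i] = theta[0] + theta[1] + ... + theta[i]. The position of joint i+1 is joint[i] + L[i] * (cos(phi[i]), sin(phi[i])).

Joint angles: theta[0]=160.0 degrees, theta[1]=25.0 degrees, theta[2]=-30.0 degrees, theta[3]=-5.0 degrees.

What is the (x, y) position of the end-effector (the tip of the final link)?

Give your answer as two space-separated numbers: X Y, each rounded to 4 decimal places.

joint[0] = (0.0000, 0.0000)  (base)
link 0: phi[0] = 160 = 160 deg
  cos(160 deg) = -0.9397, sin(160 deg) = 0.3420
  joint[1] = (0.0000, 0.0000) + 10.4 * (-0.9397, 0.3420) = (0.0000 + -9.7728, 0.0000 + 3.5570) = (-9.7728, 3.5570)
link 1: phi[1] = 160 + 25 = 185 deg
  cos(185 deg) = -0.9962, sin(185 deg) = -0.0872
  joint[2] = (-9.7728, 3.5570) + 10.9 * (-0.9962, -0.0872) = (-9.7728 + -10.8585, 3.5570 + -0.9500) = (-20.6313, 2.6070)
link 2: phi[2] = 160 + 25 + -30 = 155 deg
  cos(155 deg) = -0.9063, sin(155 deg) = 0.4226
  joint[3] = (-20.6313, 2.6070) + 4.7 * (-0.9063, 0.4226) = (-20.6313 + -4.2596, 2.6070 + 1.9863) = (-24.8910, 4.5933)
link 3: phi[3] = 160 + 25 + -30 + -5 = 150 deg
  cos(150 deg) = -0.8660, sin(150 deg) = 0.5000
  joint[4] = (-24.8910, 4.5933) + 10 * (-0.8660, 0.5000) = (-24.8910 + -8.6603, 4.5933 + 5.0000) = (-33.5512, 9.5933)
End effector: (-33.5512, 9.5933)

Answer: -33.5512 9.5933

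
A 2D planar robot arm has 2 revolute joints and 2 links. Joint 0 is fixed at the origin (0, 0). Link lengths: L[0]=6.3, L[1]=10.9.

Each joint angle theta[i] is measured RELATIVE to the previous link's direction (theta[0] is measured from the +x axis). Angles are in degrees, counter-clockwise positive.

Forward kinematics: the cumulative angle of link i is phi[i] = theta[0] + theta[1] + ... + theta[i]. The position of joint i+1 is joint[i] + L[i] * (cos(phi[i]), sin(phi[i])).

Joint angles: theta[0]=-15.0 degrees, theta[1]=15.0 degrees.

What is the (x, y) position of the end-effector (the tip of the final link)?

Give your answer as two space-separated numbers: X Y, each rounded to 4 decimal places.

joint[0] = (0.0000, 0.0000)  (base)
link 0: phi[0] = -15 = -15 deg
  cos(-15 deg) = 0.9659, sin(-15 deg) = -0.2588
  joint[1] = (0.0000, 0.0000) + 6.3 * (0.9659, -0.2588) = (0.0000 + 6.0853, 0.0000 + -1.6306) = (6.0853, -1.6306)
link 1: phi[1] = -15 + 15 = 0 deg
  cos(0 deg) = 1.0000, sin(0 deg) = 0.0000
  joint[2] = (6.0853, -1.6306) + 10.9 * (1.0000, 0.0000) = (6.0853 + 10.9000, -1.6306 + 0.0000) = (16.9853, -1.6306)
End effector: (16.9853, -1.6306)

Answer: 16.9853 -1.6306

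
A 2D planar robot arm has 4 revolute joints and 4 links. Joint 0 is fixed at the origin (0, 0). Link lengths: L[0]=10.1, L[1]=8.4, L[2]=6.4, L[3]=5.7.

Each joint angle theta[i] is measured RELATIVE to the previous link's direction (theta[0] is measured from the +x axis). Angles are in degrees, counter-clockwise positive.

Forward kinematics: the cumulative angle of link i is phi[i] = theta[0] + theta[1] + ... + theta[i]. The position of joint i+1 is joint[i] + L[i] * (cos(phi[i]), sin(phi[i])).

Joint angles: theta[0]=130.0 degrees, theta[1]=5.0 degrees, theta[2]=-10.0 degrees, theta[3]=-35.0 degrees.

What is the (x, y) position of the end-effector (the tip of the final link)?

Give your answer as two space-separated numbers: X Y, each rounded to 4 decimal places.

Answer: -16.1027 24.6193

Derivation:
joint[0] = (0.0000, 0.0000)  (base)
link 0: phi[0] = 130 = 130 deg
  cos(130 deg) = -0.6428, sin(130 deg) = 0.7660
  joint[1] = (0.0000, 0.0000) + 10.1 * (-0.6428, 0.7660) = (0.0000 + -6.4922, 0.0000 + 7.7370) = (-6.4922, 7.7370)
link 1: phi[1] = 130 + 5 = 135 deg
  cos(135 deg) = -0.7071, sin(135 deg) = 0.7071
  joint[2] = (-6.4922, 7.7370) + 8.4 * (-0.7071, 0.7071) = (-6.4922 + -5.9397, 7.7370 + 5.9397) = (-12.4319, 13.6767)
link 2: phi[2] = 130 + 5 + -10 = 125 deg
  cos(125 deg) = -0.5736, sin(125 deg) = 0.8192
  joint[3] = (-12.4319, 13.6767) + 6.4 * (-0.5736, 0.8192) = (-12.4319 + -3.6709, 13.6767 + 5.2426) = (-16.1027, 18.9193)
link 3: phi[3] = 130 + 5 + -10 + -35 = 90 deg
  cos(90 deg) = 0.0000, sin(90 deg) = 1.0000
  joint[4] = (-16.1027, 18.9193) + 5.7 * (0.0000, 1.0000) = (-16.1027 + 0.0000, 18.9193 + 5.7000) = (-16.1027, 24.6193)
End effector: (-16.1027, 24.6193)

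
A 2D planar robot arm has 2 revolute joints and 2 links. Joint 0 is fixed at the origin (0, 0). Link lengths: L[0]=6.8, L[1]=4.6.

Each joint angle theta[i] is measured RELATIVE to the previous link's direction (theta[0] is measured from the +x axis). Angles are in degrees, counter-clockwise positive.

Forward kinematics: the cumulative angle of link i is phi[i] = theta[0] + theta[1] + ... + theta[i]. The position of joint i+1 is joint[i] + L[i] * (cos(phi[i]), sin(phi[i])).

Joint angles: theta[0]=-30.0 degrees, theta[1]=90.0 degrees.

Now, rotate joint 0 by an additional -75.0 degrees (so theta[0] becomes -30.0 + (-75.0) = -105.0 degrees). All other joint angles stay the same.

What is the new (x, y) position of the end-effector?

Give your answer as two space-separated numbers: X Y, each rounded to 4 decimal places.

Answer: 2.6833 -7.7589

Derivation:
joint[0] = (0.0000, 0.0000)  (base)
link 0: phi[0] = -105 = -105 deg
  cos(-105 deg) = -0.2588, sin(-105 deg) = -0.9659
  joint[1] = (0.0000, 0.0000) + 6.8 * (-0.2588, -0.9659) = (0.0000 + -1.7600, 0.0000 + -6.5683) = (-1.7600, -6.5683)
link 1: phi[1] = -105 + 90 = -15 deg
  cos(-15 deg) = 0.9659, sin(-15 deg) = -0.2588
  joint[2] = (-1.7600, -6.5683) + 4.6 * (0.9659, -0.2588) = (-1.7600 + 4.4433, -6.5683 + -1.1906) = (2.6833, -7.7589)
End effector: (2.6833, -7.7589)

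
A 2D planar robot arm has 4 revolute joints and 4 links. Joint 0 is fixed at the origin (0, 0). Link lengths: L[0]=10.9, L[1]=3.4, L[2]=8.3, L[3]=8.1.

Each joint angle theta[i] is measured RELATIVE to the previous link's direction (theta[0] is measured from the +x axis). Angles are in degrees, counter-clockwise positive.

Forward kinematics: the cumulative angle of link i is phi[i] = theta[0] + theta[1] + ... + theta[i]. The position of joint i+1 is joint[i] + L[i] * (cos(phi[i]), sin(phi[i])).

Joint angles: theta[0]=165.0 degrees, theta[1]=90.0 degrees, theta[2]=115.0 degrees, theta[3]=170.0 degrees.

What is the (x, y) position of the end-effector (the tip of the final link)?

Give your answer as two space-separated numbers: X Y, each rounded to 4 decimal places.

Answer: -11.3347 0.9783

Derivation:
joint[0] = (0.0000, 0.0000)  (base)
link 0: phi[0] = 165 = 165 deg
  cos(165 deg) = -0.9659, sin(165 deg) = 0.2588
  joint[1] = (0.0000, 0.0000) + 10.9 * (-0.9659, 0.2588) = (0.0000 + -10.5286, 0.0000 + 2.8211) = (-10.5286, 2.8211)
link 1: phi[1] = 165 + 90 = 255 deg
  cos(255 deg) = -0.2588, sin(255 deg) = -0.9659
  joint[2] = (-10.5286, 2.8211) + 3.4 * (-0.2588, -0.9659) = (-10.5286 + -0.8800, 2.8211 + -3.2841) = (-11.4086, -0.4630)
link 2: phi[2] = 165 + 90 + 115 = 370 deg
  cos(370 deg) = 0.9848, sin(370 deg) = 0.1736
  joint[3] = (-11.4086, -0.4630) + 8.3 * (0.9848, 0.1736) = (-11.4086 + 8.1739, -0.4630 + 1.4413) = (-3.2347, 0.9783)
link 3: phi[3] = 165 + 90 + 115 + 170 = 540 deg
  cos(540 deg) = -1.0000, sin(540 deg) = 0.0000
  joint[4] = (-3.2347, 0.9783) + 8.1 * (-1.0000, 0.0000) = (-3.2347 + -8.1000, 0.9783 + 0.0000) = (-11.3347, 0.9783)
End effector: (-11.3347, 0.9783)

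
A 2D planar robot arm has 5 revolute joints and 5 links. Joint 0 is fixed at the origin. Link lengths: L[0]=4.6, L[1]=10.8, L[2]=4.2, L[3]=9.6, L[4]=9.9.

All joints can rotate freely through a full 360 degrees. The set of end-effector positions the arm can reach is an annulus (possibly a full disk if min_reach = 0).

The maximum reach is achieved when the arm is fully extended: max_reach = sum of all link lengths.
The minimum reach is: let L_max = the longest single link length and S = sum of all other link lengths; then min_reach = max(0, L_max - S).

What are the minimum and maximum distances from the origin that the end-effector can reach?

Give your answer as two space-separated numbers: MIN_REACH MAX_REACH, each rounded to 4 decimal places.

Answer: 0.0000 39.1000

Derivation:
Link lengths: [4.6, 10.8, 4.2, 9.6, 9.9]
max_reach = 4.6 + 10.8 + 4.2 + 9.6 + 9.9 = 39.1
L_max = max([4.6, 10.8, 4.2, 9.6, 9.9]) = 10.8
S (sum of others) = 39.1 - 10.8 = 28.3
min_reach = max(0, 10.8 - 28.3) = max(0, -17.5) = 0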